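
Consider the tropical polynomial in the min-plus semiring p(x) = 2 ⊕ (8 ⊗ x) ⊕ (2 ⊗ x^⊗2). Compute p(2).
p(2) = 2

A tropical monomial a ⊗ x^⊗i evaluates to a + i · x. Evaluating each term at x = 2:
  Term 0 contributes 2 + 0 · 2 = 2
  Term 1 contributes 8 + 1 · 2 = 10
  Term 2 contributes 2 + 2 · 2 = 6
p(2) = ⊕ of these = min[2, 10, 6] = 2.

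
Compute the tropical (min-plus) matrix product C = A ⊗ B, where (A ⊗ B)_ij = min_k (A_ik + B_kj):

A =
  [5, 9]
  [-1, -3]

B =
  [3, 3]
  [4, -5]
A ⊗ B =
  [8, 4]
  [1, -8]

Apply the min-plus product entry-by-entry:
  C[0][0] = min over k of (A[0][0] + B[0][0] = 5 + 3 = 8, A[0][1] + B[1][0] = 9 + 4 = 13) = 8 (attained at k = 0)
  C[0][1] = min over k of (A[0][0] + B[0][1] = 5 + 3 = 8, A[0][1] + B[1][1] = 9 + -5 = 4) = 4 (attained at k = 1)
  C[1][0] = min over k of (A[1][0] + B[0][0] = -1 + 3 = 2, A[1][1] + B[1][0] = -3 + 4 = 1) = 1 (attained at k = 1)
  C[1][1] = min over k of (A[1][0] + B[0][1] = -1 + 3 = 2, A[1][1] + B[1][1] = -3 + -5 = -8) = -8 (attained at k = 1)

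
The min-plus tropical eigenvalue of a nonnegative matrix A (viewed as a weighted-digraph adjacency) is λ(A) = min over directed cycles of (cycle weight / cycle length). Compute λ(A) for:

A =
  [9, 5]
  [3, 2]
λ(A) = 2

Enumerate directed cycles and compute their means (weight / length). Sample:
  cycle 0 → 0: weight = 9, length = 1, mean = 9/1 ≈ 9.000
  cycle 1 → 1: weight = 2, length = 1, mean = 2/1 ≈ 2.000
  cycle 0 → 1 → 0: weight = 8, length = 2, mean = 8/2 ≈ 4.000
  cycle 1 → 0 → 1: weight = 8, length = 2, mean = 8/2 ≈ 4.000
Minimum mean = 2.000, attained e.g. along the cycle 1 → 1 with weight 2 and length 1. So λ(A) = 2/1 = 2.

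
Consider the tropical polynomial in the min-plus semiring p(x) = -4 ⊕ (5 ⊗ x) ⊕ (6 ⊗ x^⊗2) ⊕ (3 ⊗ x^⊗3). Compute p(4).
p(4) = -4

A tropical monomial a ⊗ x^⊗i evaluates to a + i · x. Evaluating each term at x = 4:
  Term 0 contributes -4 + 0 · 4 = -4
  Term 1 contributes 5 + 1 · 4 = 9
  Term 2 contributes 6 + 2 · 4 = 14
  Term 3 contributes 3 + 3 · 4 = 15
p(4) = ⊕ of these = min[-4, 9, 14, 15] = -4.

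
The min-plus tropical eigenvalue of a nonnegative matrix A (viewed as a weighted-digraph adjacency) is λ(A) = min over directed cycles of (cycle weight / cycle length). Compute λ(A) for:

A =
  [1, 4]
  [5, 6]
λ(A) = 1

Enumerate directed cycles and compute their means (weight / length). Sample:
  cycle 0 → 0: weight = 1, length = 1, mean = 1/1 ≈ 1.000
  cycle 1 → 1: weight = 6, length = 1, mean = 6/1 ≈ 6.000
  cycle 0 → 1 → 0: weight = 9, length = 2, mean = 9/2 ≈ 4.500
  cycle 1 → 0 → 1: weight = 9, length = 2, mean = 9/2 ≈ 4.500
Minimum mean = 1.000, attained e.g. along the cycle 0 → 0 with weight 1 and length 1. So λ(A) = 1/1 = 1.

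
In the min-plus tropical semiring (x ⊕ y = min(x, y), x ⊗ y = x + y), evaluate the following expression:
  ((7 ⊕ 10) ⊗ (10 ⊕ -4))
((7 ⊕ 10) ⊗ (10 ⊕ -4)) = 3

Expand innermost to outermost. Recall ⊕ takes the minimum of its arguments and ⊗ takes their sum. Working out the expression ((7 ⊕ 10) ⊗ (10 ⊕ -4)) gives 3.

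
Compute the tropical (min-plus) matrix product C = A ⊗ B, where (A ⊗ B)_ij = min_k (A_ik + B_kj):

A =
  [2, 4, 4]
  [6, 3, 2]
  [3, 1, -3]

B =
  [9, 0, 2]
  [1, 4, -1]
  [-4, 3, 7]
A ⊗ B =
  [0, 2, 3]
  [-2, 5, 2]
  [-7, 0, 0]

Apply the min-plus product entry-by-entry:
  C[0][0] = min over k of (A[0][0] + B[0][0] = 2 + 9 = 11, A[0][1] + B[1][0] = 4 + 1 = 5, A[0][2] + B[2][0] = 4 + -4 = 0) = 0 (attained at k = 2)
  C[0][1] = min over k of (A[0][0] + B[0][1] = 2 + 0 = 2, A[0][1] + B[1][1] = 4 + 4 = 8, A[0][2] + B[2][1] = 4 + 3 = 7) = 2 (attained at k = 0)
  C[0][2] = min over k of (A[0][0] + B[0][2] = 2 + 2 = 4, A[0][1] + B[1][2] = 4 + -1 = 3, A[0][2] + B[2][2] = 4 + 7 = 11) = 3 (attained at k = 1)
  C[1][0] = min over k of (A[1][0] + B[0][0] = 6 + 9 = 15, A[1][1] + B[1][0] = 3 + 1 = 4, A[1][2] + B[2][0] = 2 + -4 = -2) = -2 (attained at k = 2)
  C[1][1] = min over k of (A[1][0] + B[0][1] = 6 + 0 = 6, A[1][1] + B[1][1] = 3 + 4 = 7, A[1][2] + B[2][1] = 2 + 3 = 5) = 5 (attained at k = 2)
  C[1][2] = min over k of (A[1][0] + B[0][2] = 6 + 2 = 8, A[1][1] + B[1][2] = 3 + -1 = 2, A[1][2] + B[2][2] = 2 + 7 = 9) = 2 (attained at k = 1)
  C[2][0] = min over k of (A[2][0] + B[0][0] = 3 + 9 = 12, A[2][1] + B[1][0] = 1 + 1 = 2, A[2][2] + B[2][0] = -3 + -4 = -7) = -7 (attained at k = 2)
  C[2][1] = min over k of (A[2][0] + B[0][1] = 3 + 0 = 3, A[2][1] + B[1][1] = 1 + 4 = 5, A[2][2] + B[2][1] = -3 + 3 = 0) = 0 (attained at k = 2)
  C[2][2] = min over k of (A[2][0] + B[0][2] = 3 + 2 = 5, A[2][1] + B[1][2] = 1 + -1 = 0, A[2][2] + B[2][2] = -3 + 7 = 4) = 0 (attained at k = 1)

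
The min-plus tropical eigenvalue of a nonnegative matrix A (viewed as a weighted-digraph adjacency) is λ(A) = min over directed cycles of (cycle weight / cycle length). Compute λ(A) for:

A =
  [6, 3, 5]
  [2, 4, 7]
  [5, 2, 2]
λ(A) = 2

Enumerate directed cycles and compute their means (weight / length). Sample:
  cycle 0 → 0: weight = 6, length = 1, mean = 6/1 ≈ 6.000
  cycle 1 → 1: weight = 4, length = 1, mean = 4/1 ≈ 4.000
  cycle 2 → 2: weight = 2, length = 1, mean = 2/1 ≈ 2.000
  cycle 0 → 1 → 0: weight = 5, length = 2, mean = 5/2 ≈ 2.500
  cycle 0 → 2 → 0: weight = 10, length = 2, mean = 10/2 ≈ 5.000
  cycle 1 → 0 → 1: weight = 5, length = 2, mean = 5/2 ≈ 2.500
Minimum mean = 2.000, attained e.g. along the cycle 2 → 2 with weight 2 and length 1. So λ(A) = 2/1 = 2.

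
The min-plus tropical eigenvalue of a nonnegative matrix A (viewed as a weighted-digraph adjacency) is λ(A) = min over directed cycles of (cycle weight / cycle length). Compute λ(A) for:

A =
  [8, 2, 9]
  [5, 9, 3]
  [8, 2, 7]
λ(A) = 5/2

Enumerate directed cycles and compute their means (weight / length). Sample:
  cycle 0 → 0: weight = 8, length = 1, mean = 8/1 ≈ 8.000
  cycle 1 → 1: weight = 9, length = 1, mean = 9/1 ≈ 9.000
  cycle 2 → 2: weight = 7, length = 1, mean = 7/1 ≈ 7.000
  cycle 0 → 1 → 0: weight = 7, length = 2, mean = 7/2 ≈ 3.500
  cycle 0 → 2 → 0: weight = 17, length = 2, mean = 17/2 ≈ 8.500
  cycle 1 → 0 → 1: weight = 7, length = 2, mean = 7/2 ≈ 3.500
Minimum mean = 2.500, attained e.g. along the cycle 1 → 2 → 1 with weight 5 and length 2. So λ(A) = 5/2 = 5/2.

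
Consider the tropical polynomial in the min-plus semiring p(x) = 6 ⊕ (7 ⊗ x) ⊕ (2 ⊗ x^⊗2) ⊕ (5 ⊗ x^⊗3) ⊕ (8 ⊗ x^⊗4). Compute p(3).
p(3) = 6

A tropical monomial a ⊗ x^⊗i evaluates to a + i · x. Evaluating each term at x = 3:
  Term 0 contributes 6 + 0 · 3 = 6
  Term 1 contributes 7 + 1 · 3 = 10
  Term 2 contributes 2 + 2 · 3 = 8
  Term 3 contributes 5 + 3 · 3 = 14
  Term 4 contributes 8 + 4 · 3 = 20
p(3) = ⊕ of these = min[6, 10, 8, 14, 20] = 6.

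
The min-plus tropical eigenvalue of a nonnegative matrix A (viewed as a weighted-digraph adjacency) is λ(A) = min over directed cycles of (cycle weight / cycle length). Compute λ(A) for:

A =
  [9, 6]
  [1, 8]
λ(A) = 7/2

Enumerate directed cycles and compute their means (weight / length). Sample:
  cycle 0 → 0: weight = 9, length = 1, mean = 9/1 ≈ 9.000
  cycle 1 → 1: weight = 8, length = 1, mean = 8/1 ≈ 8.000
  cycle 0 → 1 → 0: weight = 7, length = 2, mean = 7/2 ≈ 3.500
  cycle 1 → 0 → 1: weight = 7, length = 2, mean = 7/2 ≈ 3.500
Minimum mean = 3.500, attained e.g. along the cycle 0 → 1 → 0 with weight 7 and length 2. So λ(A) = 7/2 = 7/2.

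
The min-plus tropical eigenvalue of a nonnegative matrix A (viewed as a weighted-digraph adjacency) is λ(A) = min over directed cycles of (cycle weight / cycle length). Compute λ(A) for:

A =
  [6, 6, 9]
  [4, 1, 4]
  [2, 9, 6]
λ(A) = 1

Enumerate directed cycles and compute their means (weight / length). Sample:
  cycle 0 → 0: weight = 6, length = 1, mean = 6/1 ≈ 6.000
  cycle 1 → 1: weight = 1, length = 1, mean = 1/1 ≈ 1.000
  cycle 2 → 2: weight = 6, length = 1, mean = 6/1 ≈ 6.000
  cycle 0 → 1 → 0: weight = 10, length = 2, mean = 10/2 ≈ 5.000
  cycle 0 → 2 → 0: weight = 11, length = 2, mean = 11/2 ≈ 5.500
  cycle 1 → 0 → 1: weight = 10, length = 2, mean = 10/2 ≈ 5.000
Minimum mean = 1.000, attained e.g. along the cycle 1 → 1 with weight 1 and length 1. So λ(A) = 1/1 = 1.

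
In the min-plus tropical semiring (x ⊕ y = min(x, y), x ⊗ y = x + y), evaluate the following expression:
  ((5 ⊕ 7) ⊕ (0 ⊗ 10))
((5 ⊕ 7) ⊕ (0 ⊗ 10)) = 5

Expand innermost to outermost. Recall ⊕ takes the minimum of its arguments and ⊗ takes their sum. Working out the expression ((5 ⊕ 7) ⊕ (0 ⊗ 10)) gives 5.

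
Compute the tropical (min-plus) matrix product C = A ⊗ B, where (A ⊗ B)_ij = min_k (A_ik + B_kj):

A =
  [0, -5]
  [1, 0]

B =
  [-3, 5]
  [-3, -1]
A ⊗ B =
  [-8, -6]
  [-3, -1]

Apply the min-plus product entry-by-entry:
  C[0][0] = min over k of (A[0][0] + B[0][0] = 0 + -3 = -3, A[0][1] + B[1][0] = -5 + -3 = -8) = -8 (attained at k = 1)
  C[0][1] = min over k of (A[0][0] + B[0][1] = 0 + 5 = 5, A[0][1] + B[1][1] = -5 + -1 = -6) = -6 (attained at k = 1)
  C[1][0] = min over k of (A[1][0] + B[0][0] = 1 + -3 = -2, A[1][1] + B[1][0] = 0 + -3 = -3) = -3 (attained at k = 1)
  C[1][1] = min over k of (A[1][0] + B[0][1] = 1 + 5 = 6, A[1][1] + B[1][1] = 0 + -1 = -1) = -1 (attained at k = 1)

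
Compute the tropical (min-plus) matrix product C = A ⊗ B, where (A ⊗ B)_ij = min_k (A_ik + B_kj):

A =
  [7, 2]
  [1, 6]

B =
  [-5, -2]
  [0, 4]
A ⊗ B =
  [2, 5]
  [-4, -1]

Apply the min-plus product entry-by-entry:
  C[0][0] = min over k of (A[0][0] + B[0][0] = 7 + -5 = 2, A[0][1] + B[1][0] = 2 + 0 = 2) = 2 (attained at k = 0)
  C[0][1] = min over k of (A[0][0] + B[0][1] = 7 + -2 = 5, A[0][1] + B[1][1] = 2 + 4 = 6) = 5 (attained at k = 0)
  C[1][0] = min over k of (A[1][0] + B[0][0] = 1 + -5 = -4, A[1][1] + B[1][0] = 6 + 0 = 6) = -4 (attained at k = 0)
  C[1][1] = min over k of (A[1][0] + B[0][1] = 1 + -2 = -1, A[1][1] + B[1][1] = 6 + 4 = 10) = -1 (attained at k = 0)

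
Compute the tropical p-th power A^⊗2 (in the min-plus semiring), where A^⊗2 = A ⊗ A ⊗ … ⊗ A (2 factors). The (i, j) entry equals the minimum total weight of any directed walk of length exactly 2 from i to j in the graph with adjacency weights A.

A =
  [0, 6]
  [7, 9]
A^⊗2 =
  [0, 6]
  [7, 13]

Each entry (A^⊗2)_ij equals the minimum over all length-2 walks i = v_0 → v_1 → … → v_2 = j of Σ_t A[v_t][v_{t+1}]. For example, for (i, j) = (0, 1) we minimise over 2 possible intermediate vertex sequences; the minimum is 6, attained along the walk 0 → 0 → 1.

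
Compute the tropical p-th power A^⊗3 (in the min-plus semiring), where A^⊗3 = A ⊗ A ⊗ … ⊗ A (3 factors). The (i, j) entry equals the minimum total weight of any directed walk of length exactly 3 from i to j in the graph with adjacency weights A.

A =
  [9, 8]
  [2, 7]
A^⊗3 =
  [17, 18]
  [12, 17]

Each entry (A^⊗3)_ij equals the minimum over all length-3 walks i = v_0 → v_1 → … → v_3 = j of Σ_t A[v_t][v_{t+1}]. For example, for (i, j) = (0, 1) we minimise over 4 possible intermediate vertex sequences; the minimum is 18, attained along the walk 0 → 1 → 0 → 1.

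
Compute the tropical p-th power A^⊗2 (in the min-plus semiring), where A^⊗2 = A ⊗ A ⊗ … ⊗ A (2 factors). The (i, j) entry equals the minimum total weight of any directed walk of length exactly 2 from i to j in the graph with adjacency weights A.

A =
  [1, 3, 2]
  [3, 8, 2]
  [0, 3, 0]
A^⊗2 =
  [2, 4, 2]
  [2, 5, 2]
  [0, 3, 0]

Each entry (A^⊗2)_ij equals the minimum over all length-2 walks i = v_0 → v_1 → … → v_2 = j of Σ_t A[v_t][v_{t+1}]. For example, for (i, j) = (0, 2) we minimise over 3 possible intermediate vertex sequences; the minimum is 2, attained along the walk 0 → 2 → 2.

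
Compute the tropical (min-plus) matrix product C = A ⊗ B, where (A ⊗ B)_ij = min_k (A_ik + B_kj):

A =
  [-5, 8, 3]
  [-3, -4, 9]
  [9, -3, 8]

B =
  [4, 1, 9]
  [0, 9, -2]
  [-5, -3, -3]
A ⊗ B =
  [-2, -4, 0]
  [-4, -2, -6]
  [-3, 5, -5]

Apply the min-plus product entry-by-entry:
  C[0][0] = min over k of (A[0][0] + B[0][0] = -5 + 4 = -1, A[0][1] + B[1][0] = 8 + 0 = 8, A[0][2] + B[2][0] = 3 + -5 = -2) = -2 (attained at k = 2)
  C[0][1] = min over k of (A[0][0] + B[0][1] = -5 + 1 = -4, A[0][1] + B[1][1] = 8 + 9 = 17, A[0][2] + B[2][1] = 3 + -3 = 0) = -4 (attained at k = 0)
  C[0][2] = min over k of (A[0][0] + B[0][2] = -5 + 9 = 4, A[0][1] + B[1][2] = 8 + -2 = 6, A[0][2] + B[2][2] = 3 + -3 = 0) = 0 (attained at k = 2)
  C[1][0] = min over k of (A[1][0] + B[0][0] = -3 + 4 = 1, A[1][1] + B[1][0] = -4 + 0 = -4, A[1][2] + B[2][0] = 9 + -5 = 4) = -4 (attained at k = 1)
  C[1][1] = min over k of (A[1][0] + B[0][1] = -3 + 1 = -2, A[1][1] + B[1][1] = -4 + 9 = 5, A[1][2] + B[2][1] = 9 + -3 = 6) = -2 (attained at k = 0)
  C[1][2] = min over k of (A[1][0] + B[0][2] = -3 + 9 = 6, A[1][1] + B[1][2] = -4 + -2 = -6, A[1][2] + B[2][2] = 9 + -3 = 6) = -6 (attained at k = 1)
  C[2][0] = min over k of (A[2][0] + B[0][0] = 9 + 4 = 13, A[2][1] + B[1][0] = -3 + 0 = -3, A[2][2] + B[2][0] = 8 + -5 = 3) = -3 (attained at k = 1)
  C[2][1] = min over k of (A[2][0] + B[0][1] = 9 + 1 = 10, A[2][1] + B[1][1] = -3 + 9 = 6, A[2][2] + B[2][1] = 8 + -3 = 5) = 5 (attained at k = 2)
  C[2][2] = min over k of (A[2][0] + B[0][2] = 9 + 9 = 18, A[2][1] + B[1][2] = -3 + -2 = -5, A[2][2] + B[2][2] = 8 + -3 = 5) = -5 (attained at k = 1)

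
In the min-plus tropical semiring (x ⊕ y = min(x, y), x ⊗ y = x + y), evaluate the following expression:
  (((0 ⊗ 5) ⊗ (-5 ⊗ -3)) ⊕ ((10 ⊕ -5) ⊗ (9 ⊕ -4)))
(((0 ⊗ 5) ⊗ (-5 ⊗ -3)) ⊕ ((10 ⊕ -5) ⊗ (9 ⊕ -4))) = -9

Expand innermost to outermost. Recall ⊕ takes the minimum of its arguments and ⊗ takes their sum. Working out the expression (((0 ⊗ 5) ⊗ (-5 ⊗ -3)) ⊕ ((10 ⊕ -5) ⊗ (9 ⊕ -4))) gives -9.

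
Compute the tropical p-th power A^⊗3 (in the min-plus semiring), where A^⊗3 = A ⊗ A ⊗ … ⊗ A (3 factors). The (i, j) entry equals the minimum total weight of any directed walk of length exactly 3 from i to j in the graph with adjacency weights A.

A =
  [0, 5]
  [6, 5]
A^⊗3 =
  [0, 5]
  [6, 11]

Each entry (A^⊗3)_ij equals the minimum over all length-3 walks i = v_0 → v_1 → … → v_3 = j of Σ_t A[v_t][v_{t+1}]. For example, for (i, j) = (0, 1) we minimise over 4 possible intermediate vertex sequences; the minimum is 5, attained along the walk 0 → 0 → 0 → 1.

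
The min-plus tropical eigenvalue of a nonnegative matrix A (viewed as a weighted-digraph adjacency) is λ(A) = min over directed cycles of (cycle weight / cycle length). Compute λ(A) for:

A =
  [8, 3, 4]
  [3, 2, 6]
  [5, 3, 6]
λ(A) = 2

Enumerate directed cycles and compute their means (weight / length). Sample:
  cycle 0 → 0: weight = 8, length = 1, mean = 8/1 ≈ 8.000
  cycle 1 → 1: weight = 2, length = 1, mean = 2/1 ≈ 2.000
  cycle 2 → 2: weight = 6, length = 1, mean = 6/1 ≈ 6.000
  cycle 0 → 1 → 0: weight = 6, length = 2, mean = 6/2 ≈ 3.000
  cycle 0 → 2 → 0: weight = 9, length = 2, mean = 9/2 ≈ 4.500
  cycle 1 → 0 → 1: weight = 6, length = 2, mean = 6/2 ≈ 3.000
Minimum mean = 2.000, attained e.g. along the cycle 1 → 1 with weight 2 and length 1. So λ(A) = 2/1 = 2.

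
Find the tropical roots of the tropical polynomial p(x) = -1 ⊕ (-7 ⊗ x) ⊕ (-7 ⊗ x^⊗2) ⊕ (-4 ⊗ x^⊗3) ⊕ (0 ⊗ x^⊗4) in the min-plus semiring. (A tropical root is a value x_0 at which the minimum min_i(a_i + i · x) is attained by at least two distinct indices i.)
Roots: {-4, -3, 0, 6}

Each tropical root is a break point of the lower envelope of the lines y = a_i + i · x (there are 5 lines, with slopes 0, 1, ..., 4). Only the lines that attain the minimum somewhere contribute to roots; other lines are dominated. Here the surviving (envelope) indices are i = 4, i = 3, i = 2, i = 1, i = 0.
Intersections between consecutive envelope lines give the roots: for adjacent envelope indices i < j the intersection is x = (a_i − a_j) / (j − i). Reading off the sorted break points: {-4, -3, 0, 6}.
Verification: at each break x_0, at least two indices attain the minimum of min_i(a_i + i · x_0).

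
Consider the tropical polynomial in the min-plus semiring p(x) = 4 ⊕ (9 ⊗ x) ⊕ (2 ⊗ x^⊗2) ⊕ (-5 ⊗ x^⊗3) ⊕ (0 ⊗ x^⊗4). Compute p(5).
p(5) = 4

A tropical monomial a ⊗ x^⊗i evaluates to a + i · x. Evaluating each term at x = 5:
  Term 0 contributes 4 + 0 · 5 = 4
  Term 1 contributes 9 + 1 · 5 = 14
  Term 2 contributes 2 + 2 · 5 = 12
  Term 3 contributes -5 + 3 · 5 = 10
  Term 4 contributes 0 + 4 · 5 = 20
p(5) = ⊕ of these = min[4, 14, 12, 10, 20] = 4.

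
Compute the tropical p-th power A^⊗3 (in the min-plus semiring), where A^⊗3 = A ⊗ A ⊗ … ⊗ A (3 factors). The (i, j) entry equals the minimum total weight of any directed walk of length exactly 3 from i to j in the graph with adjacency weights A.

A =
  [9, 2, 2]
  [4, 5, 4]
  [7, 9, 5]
A^⊗3 =
  [11, 8, 8]
  [10, 11, 10]
  [13, 14, 13]

Each entry (A^⊗3)_ij equals the minimum over all length-3 walks i = v_0 → v_1 → … → v_3 = j of Σ_t A[v_t][v_{t+1}]. For example, for (i, j) = (0, 2) we minimise over 9 possible intermediate vertex sequences; the minimum is 8, attained along the walk 0 → 1 → 0 → 2.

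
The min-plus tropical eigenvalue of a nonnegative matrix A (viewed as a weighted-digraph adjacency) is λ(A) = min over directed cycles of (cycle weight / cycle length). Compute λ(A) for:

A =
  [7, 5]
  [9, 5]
λ(A) = 5

Enumerate directed cycles and compute their means (weight / length). Sample:
  cycle 0 → 0: weight = 7, length = 1, mean = 7/1 ≈ 7.000
  cycle 1 → 1: weight = 5, length = 1, mean = 5/1 ≈ 5.000
  cycle 0 → 1 → 0: weight = 14, length = 2, mean = 14/2 ≈ 7.000
  cycle 1 → 0 → 1: weight = 14, length = 2, mean = 14/2 ≈ 7.000
Minimum mean = 5.000, attained e.g. along the cycle 1 → 1 with weight 5 and length 1. So λ(A) = 5/1 = 5.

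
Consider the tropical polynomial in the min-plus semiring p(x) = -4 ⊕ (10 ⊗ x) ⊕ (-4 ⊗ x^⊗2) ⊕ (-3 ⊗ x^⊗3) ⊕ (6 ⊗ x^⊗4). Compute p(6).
p(6) = -4

A tropical monomial a ⊗ x^⊗i evaluates to a + i · x. Evaluating each term at x = 6:
  Term 0 contributes -4 + 0 · 6 = -4
  Term 1 contributes 10 + 1 · 6 = 16
  Term 2 contributes -4 + 2 · 6 = 8
  Term 3 contributes -3 + 3 · 6 = 15
  Term 4 contributes 6 + 4 · 6 = 30
p(6) = ⊕ of these = min[-4, 16, 8, 15, 30] = -4.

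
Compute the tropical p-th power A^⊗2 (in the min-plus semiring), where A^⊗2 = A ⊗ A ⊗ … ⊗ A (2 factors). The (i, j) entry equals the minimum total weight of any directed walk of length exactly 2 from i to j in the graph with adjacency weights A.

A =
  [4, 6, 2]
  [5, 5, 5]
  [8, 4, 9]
A^⊗2 =
  [8, 6, 6]
  [9, 9, 7]
  [9, 9, 9]

Each entry (A^⊗2)_ij equals the minimum over all length-2 walks i = v_0 → v_1 → … → v_2 = j of Σ_t A[v_t][v_{t+1}]. For example, for (i, j) = (0, 2) we minimise over 3 possible intermediate vertex sequences; the minimum is 6, attained along the walk 0 → 0 → 2.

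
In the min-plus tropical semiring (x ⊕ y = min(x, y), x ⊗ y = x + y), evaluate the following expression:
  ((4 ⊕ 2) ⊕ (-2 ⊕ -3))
((4 ⊕ 2) ⊕ (-2 ⊕ -3)) = -3

Expand innermost to outermost. Recall ⊕ takes the minimum of its arguments and ⊗ takes their sum. Working out the expression ((4 ⊕ 2) ⊕ (-2 ⊕ -3)) gives -3.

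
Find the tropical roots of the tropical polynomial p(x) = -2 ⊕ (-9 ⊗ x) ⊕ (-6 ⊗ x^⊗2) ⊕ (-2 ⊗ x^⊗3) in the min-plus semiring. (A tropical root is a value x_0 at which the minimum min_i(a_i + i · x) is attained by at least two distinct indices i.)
Roots: {-4, -3, 7}

Each tropical root is a break point of the lower envelope of the lines y = a_i + i · x (there are 4 lines, with slopes 0, 1, ..., 3). Only the lines that attain the minimum somewhere contribute to roots; other lines are dominated. Here the surviving (envelope) indices are i = 3, i = 2, i = 1, i = 0.
Intersections between consecutive envelope lines give the roots: for adjacent envelope indices i < j the intersection is x = (a_i − a_j) / (j − i). Reading off the sorted break points: {-4, -3, 7}.
Verification: at each break x_0, at least two indices attain the minimum of min_i(a_i + i · x_0).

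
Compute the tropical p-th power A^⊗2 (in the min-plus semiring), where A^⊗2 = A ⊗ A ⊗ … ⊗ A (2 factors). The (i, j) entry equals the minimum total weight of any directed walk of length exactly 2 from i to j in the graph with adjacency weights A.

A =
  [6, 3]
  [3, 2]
A^⊗2 =
  [6, 5]
  [5, 4]

Each entry (A^⊗2)_ij equals the minimum over all length-2 walks i = v_0 → v_1 → … → v_2 = j of Σ_t A[v_t][v_{t+1}]. For example, for (i, j) = (0, 1) we minimise over 2 possible intermediate vertex sequences; the minimum is 5, attained along the walk 0 → 1 → 1.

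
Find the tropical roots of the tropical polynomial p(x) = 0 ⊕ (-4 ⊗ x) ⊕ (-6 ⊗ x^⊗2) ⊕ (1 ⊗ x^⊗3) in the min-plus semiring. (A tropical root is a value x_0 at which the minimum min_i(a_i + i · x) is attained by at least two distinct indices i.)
Roots: {-7, 2, 4}

Each tropical root is a break point of the lower envelope of the lines y = a_i + i · x (there are 4 lines, with slopes 0, 1, ..., 3). Only the lines that attain the minimum somewhere contribute to roots; other lines are dominated. Here the surviving (envelope) indices are i = 3, i = 2, i = 1, i = 0.
Intersections between consecutive envelope lines give the roots: for adjacent envelope indices i < j the intersection is x = (a_i − a_j) / (j − i). Reading off the sorted break points: {-7, 2, 4}.
Verification: at each break x_0, at least two indices attain the minimum of min_i(a_i + i · x_0).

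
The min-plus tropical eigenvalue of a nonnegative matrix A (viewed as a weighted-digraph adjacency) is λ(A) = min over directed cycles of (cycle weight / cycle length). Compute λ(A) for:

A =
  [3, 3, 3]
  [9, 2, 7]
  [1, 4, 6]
λ(A) = 2

Enumerate directed cycles and compute their means (weight / length). Sample:
  cycle 0 → 0: weight = 3, length = 1, mean = 3/1 ≈ 3.000
  cycle 1 → 1: weight = 2, length = 1, mean = 2/1 ≈ 2.000
  cycle 2 → 2: weight = 6, length = 1, mean = 6/1 ≈ 6.000
  cycle 0 → 1 → 0: weight = 12, length = 2, mean = 12/2 ≈ 6.000
  cycle 0 → 2 → 0: weight = 4, length = 2, mean = 4/2 ≈ 2.000
  cycle 1 → 0 → 1: weight = 12, length = 2, mean = 12/2 ≈ 6.000
Minimum mean = 2.000, attained e.g. along the cycle 1 → 1 with weight 2 and length 1. So λ(A) = 2/1 = 2.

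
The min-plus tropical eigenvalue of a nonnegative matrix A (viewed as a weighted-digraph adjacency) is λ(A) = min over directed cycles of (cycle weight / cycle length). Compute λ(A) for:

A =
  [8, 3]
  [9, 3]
λ(A) = 3

Enumerate directed cycles and compute their means (weight / length). Sample:
  cycle 0 → 0: weight = 8, length = 1, mean = 8/1 ≈ 8.000
  cycle 1 → 1: weight = 3, length = 1, mean = 3/1 ≈ 3.000
  cycle 0 → 1 → 0: weight = 12, length = 2, mean = 12/2 ≈ 6.000
  cycle 1 → 0 → 1: weight = 12, length = 2, mean = 12/2 ≈ 6.000
Minimum mean = 3.000, attained e.g. along the cycle 1 → 1 with weight 3 and length 1. So λ(A) = 3/1 = 3.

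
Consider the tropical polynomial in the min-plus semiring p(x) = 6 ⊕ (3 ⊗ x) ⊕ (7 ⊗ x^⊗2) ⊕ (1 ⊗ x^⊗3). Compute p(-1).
p(-1) = -2

A tropical monomial a ⊗ x^⊗i evaluates to a + i · x. Evaluating each term at x = -1:
  Term 0 contributes 6 + 0 · -1 = 6
  Term 1 contributes 3 + 1 · -1 = 2
  Term 2 contributes 7 + 2 · -1 = 5
  Term 3 contributes 1 + 3 · -1 = -2
p(-1) = ⊕ of these = min[6, 2, 5, -2] = -2.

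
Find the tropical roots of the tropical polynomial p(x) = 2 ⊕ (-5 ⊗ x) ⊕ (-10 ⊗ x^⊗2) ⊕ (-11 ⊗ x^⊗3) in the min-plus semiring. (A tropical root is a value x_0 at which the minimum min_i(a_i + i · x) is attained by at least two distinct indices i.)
Roots: {1, 5, 7}

Each tropical root is a break point of the lower envelope of the lines y = a_i + i · x (there are 4 lines, with slopes 0, 1, ..., 3). Only the lines that attain the minimum somewhere contribute to roots; other lines are dominated. Here the surviving (envelope) indices are i = 3, i = 2, i = 1, i = 0.
Intersections between consecutive envelope lines give the roots: for adjacent envelope indices i < j the intersection is x = (a_i − a_j) / (j − i). Reading off the sorted break points: {1, 5, 7}.
Verification: at each break x_0, at least two indices attain the minimum of min_i(a_i + i · x_0).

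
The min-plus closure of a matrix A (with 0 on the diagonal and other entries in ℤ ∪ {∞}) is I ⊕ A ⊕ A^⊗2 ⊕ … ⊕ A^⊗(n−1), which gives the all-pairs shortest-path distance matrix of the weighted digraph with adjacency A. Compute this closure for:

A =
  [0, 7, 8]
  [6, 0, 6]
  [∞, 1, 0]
Closure =
  [0, 7, 8]
  [6, 0, 6]
  [7, 1, 0]

This is the Floyd-Warshall all-pairs shortest-path computation. For each intermediate vertex k = 0, 1, …, 2, update dist[i][j] ← min(dist[i][j], dist[i][k] + dist[k][j]). The final matrix gives, for each (i, j), the minimum total weight of any directed path from i to j (possibly empty when i = j).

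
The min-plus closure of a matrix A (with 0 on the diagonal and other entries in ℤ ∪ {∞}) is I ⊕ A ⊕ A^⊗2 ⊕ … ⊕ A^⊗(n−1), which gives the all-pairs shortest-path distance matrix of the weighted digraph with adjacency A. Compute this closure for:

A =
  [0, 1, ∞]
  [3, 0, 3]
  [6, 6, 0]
Closure =
  [0, 1, 4]
  [3, 0, 3]
  [6, 6, 0]

This is the Floyd-Warshall all-pairs shortest-path computation. For each intermediate vertex k = 0, 1, …, 2, update dist[i][j] ← min(dist[i][j], dist[i][k] + dist[k][j]). The final matrix gives, for each (i, j), the minimum total weight of any directed path from i to j (possibly empty when i = j).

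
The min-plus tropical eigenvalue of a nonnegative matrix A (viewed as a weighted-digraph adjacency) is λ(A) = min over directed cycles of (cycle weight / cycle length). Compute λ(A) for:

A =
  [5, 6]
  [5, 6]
λ(A) = 5

Enumerate directed cycles and compute their means (weight / length). Sample:
  cycle 0 → 0: weight = 5, length = 1, mean = 5/1 ≈ 5.000
  cycle 1 → 1: weight = 6, length = 1, mean = 6/1 ≈ 6.000
  cycle 0 → 1 → 0: weight = 11, length = 2, mean = 11/2 ≈ 5.500
  cycle 1 → 0 → 1: weight = 11, length = 2, mean = 11/2 ≈ 5.500
Minimum mean = 5.000, attained e.g. along the cycle 0 → 0 with weight 5 and length 1. So λ(A) = 5/1 = 5.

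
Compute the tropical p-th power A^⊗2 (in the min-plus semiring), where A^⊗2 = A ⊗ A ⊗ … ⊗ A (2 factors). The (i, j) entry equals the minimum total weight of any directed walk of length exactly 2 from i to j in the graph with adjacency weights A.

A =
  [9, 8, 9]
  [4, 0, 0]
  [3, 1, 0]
A^⊗2 =
  [12, 8, 8]
  [3, 0, 0]
  [3, 1, 0]

Each entry (A^⊗2)_ij equals the minimum over all length-2 walks i = v_0 → v_1 → … → v_2 = j of Σ_t A[v_t][v_{t+1}]. For example, for (i, j) = (0, 2) we minimise over 3 possible intermediate vertex sequences; the minimum is 8, attained along the walk 0 → 1 → 2.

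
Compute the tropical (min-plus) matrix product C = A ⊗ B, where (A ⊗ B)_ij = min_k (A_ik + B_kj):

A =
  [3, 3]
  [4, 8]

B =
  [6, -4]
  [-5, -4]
A ⊗ B =
  [-2, -1]
  [3, 0]

Apply the min-plus product entry-by-entry:
  C[0][0] = min over k of (A[0][0] + B[0][0] = 3 + 6 = 9, A[0][1] + B[1][0] = 3 + -5 = -2) = -2 (attained at k = 1)
  C[0][1] = min over k of (A[0][0] + B[0][1] = 3 + -4 = -1, A[0][1] + B[1][1] = 3 + -4 = -1) = -1 (attained at k = 0)
  C[1][0] = min over k of (A[1][0] + B[0][0] = 4 + 6 = 10, A[1][1] + B[1][0] = 8 + -5 = 3) = 3 (attained at k = 1)
  C[1][1] = min over k of (A[1][0] + B[0][1] = 4 + -4 = 0, A[1][1] + B[1][1] = 8 + -4 = 4) = 0 (attained at k = 0)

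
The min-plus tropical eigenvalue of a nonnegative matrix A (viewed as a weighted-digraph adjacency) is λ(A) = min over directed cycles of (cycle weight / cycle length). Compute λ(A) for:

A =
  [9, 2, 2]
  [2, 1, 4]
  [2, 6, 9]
λ(A) = 1

Enumerate directed cycles and compute their means (weight / length). Sample:
  cycle 0 → 0: weight = 9, length = 1, mean = 9/1 ≈ 9.000
  cycle 1 → 1: weight = 1, length = 1, mean = 1/1 ≈ 1.000
  cycle 2 → 2: weight = 9, length = 1, mean = 9/1 ≈ 9.000
  cycle 0 → 1 → 0: weight = 4, length = 2, mean = 4/2 ≈ 2.000
  cycle 0 → 2 → 0: weight = 4, length = 2, mean = 4/2 ≈ 2.000
  cycle 1 → 0 → 1: weight = 4, length = 2, mean = 4/2 ≈ 2.000
Minimum mean = 1.000, attained e.g. along the cycle 1 → 1 with weight 1 and length 1. So λ(A) = 1/1 = 1.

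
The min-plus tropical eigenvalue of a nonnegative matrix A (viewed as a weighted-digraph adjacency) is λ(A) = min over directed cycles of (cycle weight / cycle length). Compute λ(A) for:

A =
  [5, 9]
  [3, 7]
λ(A) = 5

Enumerate directed cycles and compute their means (weight / length). Sample:
  cycle 0 → 0: weight = 5, length = 1, mean = 5/1 ≈ 5.000
  cycle 1 → 1: weight = 7, length = 1, mean = 7/1 ≈ 7.000
  cycle 0 → 1 → 0: weight = 12, length = 2, mean = 12/2 ≈ 6.000
  cycle 1 → 0 → 1: weight = 12, length = 2, mean = 12/2 ≈ 6.000
Minimum mean = 5.000, attained e.g. along the cycle 0 → 0 with weight 5 and length 1. So λ(A) = 5/1 = 5.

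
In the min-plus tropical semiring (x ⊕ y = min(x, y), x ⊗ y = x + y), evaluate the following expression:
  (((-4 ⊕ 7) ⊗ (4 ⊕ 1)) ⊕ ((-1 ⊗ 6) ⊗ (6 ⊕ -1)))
(((-4 ⊕ 7) ⊗ (4 ⊕ 1)) ⊕ ((-1 ⊗ 6) ⊗ (6 ⊕ -1))) = -3

Expand innermost to outermost. Recall ⊕ takes the minimum of its arguments and ⊗ takes their sum. Working out the expression (((-4 ⊕ 7) ⊗ (4 ⊕ 1)) ⊕ ((-1 ⊗ 6) ⊗ (6 ⊕ -1))) gives -3.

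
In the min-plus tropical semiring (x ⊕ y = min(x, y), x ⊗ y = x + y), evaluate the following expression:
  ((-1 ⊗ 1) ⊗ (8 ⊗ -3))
((-1 ⊗ 1) ⊗ (8 ⊗ -3)) = 5

Expand innermost to outermost. Recall ⊕ takes the minimum of its arguments and ⊗ takes their sum. Working out the expression ((-1 ⊗ 1) ⊗ (8 ⊗ -3)) gives 5.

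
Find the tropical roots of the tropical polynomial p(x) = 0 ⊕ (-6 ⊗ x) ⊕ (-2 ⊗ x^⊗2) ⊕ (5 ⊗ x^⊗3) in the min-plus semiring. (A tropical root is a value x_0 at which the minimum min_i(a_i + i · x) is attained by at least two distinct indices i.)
Roots: {-7, -4, 6}

Each tropical root is a break point of the lower envelope of the lines y = a_i + i · x (there are 4 lines, with slopes 0, 1, ..., 3). Only the lines that attain the minimum somewhere contribute to roots; other lines are dominated. Here the surviving (envelope) indices are i = 3, i = 2, i = 1, i = 0.
Intersections between consecutive envelope lines give the roots: for adjacent envelope indices i < j the intersection is x = (a_i − a_j) / (j − i). Reading off the sorted break points: {-7, -4, 6}.
Verification: at each break x_0, at least two indices attain the minimum of min_i(a_i + i · x_0).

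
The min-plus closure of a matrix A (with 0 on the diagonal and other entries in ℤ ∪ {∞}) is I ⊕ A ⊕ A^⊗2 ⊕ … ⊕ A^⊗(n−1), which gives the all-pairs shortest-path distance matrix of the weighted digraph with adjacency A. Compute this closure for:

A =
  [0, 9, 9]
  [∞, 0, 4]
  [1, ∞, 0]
Closure =
  [0, 9, 9]
  [5, 0, 4]
  [1, 10, 0]

This is the Floyd-Warshall all-pairs shortest-path computation. For each intermediate vertex k = 0, 1, …, 2, update dist[i][j] ← min(dist[i][j], dist[i][k] + dist[k][j]). The final matrix gives, for each (i, j), the minimum total weight of any directed path from i to j (possibly empty when i = j).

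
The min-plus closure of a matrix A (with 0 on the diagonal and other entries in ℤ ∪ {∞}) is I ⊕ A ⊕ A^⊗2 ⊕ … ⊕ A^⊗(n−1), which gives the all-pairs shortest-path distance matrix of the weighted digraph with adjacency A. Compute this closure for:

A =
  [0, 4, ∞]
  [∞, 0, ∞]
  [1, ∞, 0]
Closure =
  [0, 4, ∞]
  [∞, 0, ∞]
  [1, 5, 0]

This is the Floyd-Warshall all-pairs shortest-path computation. For each intermediate vertex k = 0, 1, …, 2, update dist[i][j] ← min(dist[i][j], dist[i][k] + dist[k][j]). The final matrix gives, for each (i, j), the minimum total weight of any directed path from i to j (possibly empty when i = j).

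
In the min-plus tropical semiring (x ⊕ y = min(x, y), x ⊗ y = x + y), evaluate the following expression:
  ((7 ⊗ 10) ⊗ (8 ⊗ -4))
((7 ⊗ 10) ⊗ (8 ⊗ -4)) = 21

Expand innermost to outermost. Recall ⊕ takes the minimum of its arguments and ⊗ takes their sum. Working out the expression ((7 ⊗ 10) ⊗ (8 ⊗ -4)) gives 21.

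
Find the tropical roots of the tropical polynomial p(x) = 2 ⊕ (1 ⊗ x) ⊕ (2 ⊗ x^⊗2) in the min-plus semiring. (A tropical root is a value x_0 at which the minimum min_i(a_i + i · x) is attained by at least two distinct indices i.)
Roots: {-1, 1}

Each tropical root is a break point of the lower envelope of the lines y = a_i + i · x (there are 3 lines, with slopes 0, 1, ..., 2). Only the lines that attain the minimum somewhere contribute to roots; other lines are dominated. Here the surviving (envelope) indices are i = 2, i = 1, i = 0.
Intersections between consecutive envelope lines give the roots: for adjacent envelope indices i < j the intersection is x = (a_i − a_j) / (j − i). Reading off the sorted break points: {-1, 1}.
Verification: at each break x_0, at least two indices attain the minimum of min_i(a_i + i · x_0).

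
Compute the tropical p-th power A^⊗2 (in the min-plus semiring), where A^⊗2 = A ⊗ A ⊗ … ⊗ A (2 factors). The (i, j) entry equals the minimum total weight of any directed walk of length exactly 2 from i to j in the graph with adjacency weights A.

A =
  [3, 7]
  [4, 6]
A^⊗2 =
  [6, 10]
  [7, 11]

Each entry (A^⊗2)_ij equals the minimum over all length-2 walks i = v_0 → v_1 → … → v_2 = j of Σ_t A[v_t][v_{t+1}]. For example, for (i, j) = (0, 1) we minimise over 2 possible intermediate vertex sequences; the minimum is 10, attained along the walk 0 → 0 → 1.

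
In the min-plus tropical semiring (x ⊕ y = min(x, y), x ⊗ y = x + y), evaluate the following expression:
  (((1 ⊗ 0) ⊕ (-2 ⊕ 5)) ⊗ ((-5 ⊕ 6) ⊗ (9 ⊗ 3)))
(((1 ⊗ 0) ⊕ (-2 ⊕ 5)) ⊗ ((-5 ⊕ 6) ⊗ (9 ⊗ 3))) = 5

Expand innermost to outermost. Recall ⊕ takes the minimum of its arguments and ⊗ takes their sum. Working out the expression (((1 ⊗ 0) ⊕ (-2 ⊕ 5)) ⊗ ((-5 ⊕ 6) ⊗ (9 ⊗ 3))) gives 5.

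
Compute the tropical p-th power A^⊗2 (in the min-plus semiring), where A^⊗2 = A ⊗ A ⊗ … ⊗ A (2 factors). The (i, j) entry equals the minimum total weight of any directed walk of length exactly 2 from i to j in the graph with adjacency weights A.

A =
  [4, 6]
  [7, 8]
A^⊗2 =
  [8, 10]
  [11, 13]

Each entry (A^⊗2)_ij equals the minimum over all length-2 walks i = v_0 → v_1 → … → v_2 = j of Σ_t A[v_t][v_{t+1}]. For example, for (i, j) = (0, 1) we minimise over 2 possible intermediate vertex sequences; the minimum is 10, attained along the walk 0 → 0 → 1.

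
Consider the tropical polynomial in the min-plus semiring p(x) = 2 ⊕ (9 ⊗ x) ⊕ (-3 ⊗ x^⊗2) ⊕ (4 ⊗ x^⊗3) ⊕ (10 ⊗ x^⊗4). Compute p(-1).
p(-1) = -5

A tropical monomial a ⊗ x^⊗i evaluates to a + i · x. Evaluating each term at x = -1:
  Term 0 contributes 2 + 0 · -1 = 2
  Term 1 contributes 9 + 1 · -1 = 8
  Term 2 contributes -3 + 2 · -1 = -5
  Term 3 contributes 4 + 3 · -1 = 1
  Term 4 contributes 10 + 4 · -1 = 6
p(-1) = ⊕ of these = min[2, 8, -5, 1, 6] = -5.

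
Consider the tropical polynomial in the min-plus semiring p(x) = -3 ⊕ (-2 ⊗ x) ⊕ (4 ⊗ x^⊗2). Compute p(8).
p(8) = -3

A tropical monomial a ⊗ x^⊗i evaluates to a + i · x. Evaluating each term at x = 8:
  Term 0 contributes -3 + 0 · 8 = -3
  Term 1 contributes -2 + 1 · 8 = 6
  Term 2 contributes 4 + 2 · 8 = 20
p(8) = ⊕ of these = min[-3, 6, 20] = -3.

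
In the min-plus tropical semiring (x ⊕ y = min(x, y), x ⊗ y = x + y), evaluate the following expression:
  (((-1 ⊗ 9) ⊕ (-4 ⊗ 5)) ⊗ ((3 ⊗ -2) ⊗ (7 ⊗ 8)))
(((-1 ⊗ 9) ⊕ (-4 ⊗ 5)) ⊗ ((3 ⊗ -2) ⊗ (7 ⊗ 8))) = 17

Expand innermost to outermost. Recall ⊕ takes the minimum of its arguments and ⊗ takes their sum. Working out the expression (((-1 ⊗ 9) ⊕ (-4 ⊗ 5)) ⊗ ((3 ⊗ -2) ⊗ (7 ⊗ 8))) gives 17.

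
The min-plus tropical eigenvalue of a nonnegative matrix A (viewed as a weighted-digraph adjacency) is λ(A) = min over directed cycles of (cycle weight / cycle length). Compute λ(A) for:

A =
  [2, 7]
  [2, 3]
λ(A) = 2

Enumerate directed cycles and compute their means (weight / length). Sample:
  cycle 0 → 0: weight = 2, length = 1, mean = 2/1 ≈ 2.000
  cycle 1 → 1: weight = 3, length = 1, mean = 3/1 ≈ 3.000
  cycle 0 → 1 → 0: weight = 9, length = 2, mean = 9/2 ≈ 4.500
  cycle 1 → 0 → 1: weight = 9, length = 2, mean = 9/2 ≈ 4.500
Minimum mean = 2.000, attained e.g. along the cycle 0 → 0 with weight 2 and length 1. So λ(A) = 2/1 = 2.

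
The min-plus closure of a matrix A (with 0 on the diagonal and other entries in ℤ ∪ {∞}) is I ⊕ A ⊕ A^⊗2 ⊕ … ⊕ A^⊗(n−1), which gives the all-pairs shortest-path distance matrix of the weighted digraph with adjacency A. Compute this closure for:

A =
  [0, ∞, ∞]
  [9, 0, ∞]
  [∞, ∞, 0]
Closure =
  [0, ∞, ∞]
  [9, 0, ∞]
  [∞, ∞, 0]

This is the Floyd-Warshall all-pairs shortest-path computation. For each intermediate vertex k = 0, 1, …, 2, update dist[i][j] ← min(dist[i][j], dist[i][k] + dist[k][j]). The final matrix gives, for each (i, j), the minimum total weight of any directed path from i to j (possibly empty when i = j).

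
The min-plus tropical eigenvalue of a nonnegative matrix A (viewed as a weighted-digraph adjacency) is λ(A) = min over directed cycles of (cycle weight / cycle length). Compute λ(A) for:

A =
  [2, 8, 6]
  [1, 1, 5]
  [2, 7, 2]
λ(A) = 1

Enumerate directed cycles and compute their means (weight / length). Sample:
  cycle 0 → 0: weight = 2, length = 1, mean = 2/1 ≈ 2.000
  cycle 1 → 1: weight = 1, length = 1, mean = 1/1 ≈ 1.000
  cycle 2 → 2: weight = 2, length = 1, mean = 2/1 ≈ 2.000
  cycle 0 → 1 → 0: weight = 9, length = 2, mean = 9/2 ≈ 4.500
  cycle 0 → 2 → 0: weight = 8, length = 2, mean = 8/2 ≈ 4.000
  cycle 1 → 0 → 1: weight = 9, length = 2, mean = 9/2 ≈ 4.500
Minimum mean = 1.000, attained e.g. along the cycle 1 → 1 with weight 1 and length 1. So λ(A) = 1/1 = 1.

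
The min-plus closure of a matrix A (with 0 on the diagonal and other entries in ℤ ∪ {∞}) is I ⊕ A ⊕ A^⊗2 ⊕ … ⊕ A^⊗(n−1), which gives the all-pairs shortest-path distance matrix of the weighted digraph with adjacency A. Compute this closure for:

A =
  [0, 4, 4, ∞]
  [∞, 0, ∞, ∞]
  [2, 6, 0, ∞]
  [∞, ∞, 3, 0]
Closure =
  [0, 4, 4, ∞]
  [∞, 0, ∞, ∞]
  [2, 6, 0, ∞]
  [5, 9, 3, 0]

This is the Floyd-Warshall all-pairs shortest-path computation. For each intermediate vertex k = 0, 1, …, 3, update dist[i][j] ← min(dist[i][j], dist[i][k] + dist[k][j]). The final matrix gives, for each (i, j), the minimum total weight of any directed path from i to j (possibly empty when i = j).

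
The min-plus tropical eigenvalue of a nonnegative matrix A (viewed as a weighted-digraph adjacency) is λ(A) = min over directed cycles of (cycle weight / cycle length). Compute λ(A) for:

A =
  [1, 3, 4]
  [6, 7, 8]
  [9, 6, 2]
λ(A) = 1

Enumerate directed cycles and compute their means (weight / length). Sample:
  cycle 0 → 0: weight = 1, length = 1, mean = 1/1 ≈ 1.000
  cycle 1 → 1: weight = 7, length = 1, mean = 7/1 ≈ 7.000
  cycle 2 → 2: weight = 2, length = 1, mean = 2/1 ≈ 2.000
  cycle 0 → 1 → 0: weight = 9, length = 2, mean = 9/2 ≈ 4.500
  cycle 0 → 2 → 0: weight = 13, length = 2, mean = 13/2 ≈ 6.500
  cycle 1 → 0 → 1: weight = 9, length = 2, mean = 9/2 ≈ 4.500
Minimum mean = 1.000, attained e.g. along the cycle 0 → 0 with weight 1 and length 1. So λ(A) = 1/1 = 1.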